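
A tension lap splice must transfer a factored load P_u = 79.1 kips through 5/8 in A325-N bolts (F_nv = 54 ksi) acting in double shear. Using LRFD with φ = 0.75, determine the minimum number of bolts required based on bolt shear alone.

4 bolts

A_b = π·0.625²/4 = 0.3068 in².
Per-bolt design strength φR_n = 0.75 × 54 × 0.3068 × 2 = 24.85 kips.
n ≥ 79.1 / 24.85 = 3.183 → use 4 bolts.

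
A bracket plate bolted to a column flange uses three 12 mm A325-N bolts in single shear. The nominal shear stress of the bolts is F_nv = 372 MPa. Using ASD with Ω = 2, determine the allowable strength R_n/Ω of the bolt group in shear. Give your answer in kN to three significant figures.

A_b = π × 12² / 4 = 113.1 mm².
R_n = F_nv · A_b · n · n_s = 372 × 113.1 × 3 × 1 / 1000 = 126.2 kN.
Allowable strength R_n/Ω = 126.2 / 2 = 63.1 kN.

63.1 kN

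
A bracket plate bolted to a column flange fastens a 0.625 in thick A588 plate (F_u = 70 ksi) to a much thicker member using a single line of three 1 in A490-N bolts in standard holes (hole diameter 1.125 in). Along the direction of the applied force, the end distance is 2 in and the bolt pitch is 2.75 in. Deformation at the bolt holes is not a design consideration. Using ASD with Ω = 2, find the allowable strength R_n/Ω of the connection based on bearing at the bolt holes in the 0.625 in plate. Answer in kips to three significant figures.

Per bolt r_n = 1.5 l_c t F_u ≤ 3.0 d t F_u; upper limit = 3.0 × 1 × 0.625 × 70 = 131.2 kips.
Edge bolt: l_c = 2 − 1.125/2 = 1.438 in → 1.5 × 1.438 × 0.625 × 70 = 94.34 → r_n = 94.34 kips.
Interior bolts: l_c = 2.75 − 1.125 = 1.625 in → 1.5 × 1.625 × 0.625 × 70 = 106.6 → r_n = 106.6 kips.
R_n = 1 × 94.34 + 2 × 106.6 = 307.6 kips.
Allowable strength R_n/Ω = 307.6 / 2 = 154 kips.

154 kips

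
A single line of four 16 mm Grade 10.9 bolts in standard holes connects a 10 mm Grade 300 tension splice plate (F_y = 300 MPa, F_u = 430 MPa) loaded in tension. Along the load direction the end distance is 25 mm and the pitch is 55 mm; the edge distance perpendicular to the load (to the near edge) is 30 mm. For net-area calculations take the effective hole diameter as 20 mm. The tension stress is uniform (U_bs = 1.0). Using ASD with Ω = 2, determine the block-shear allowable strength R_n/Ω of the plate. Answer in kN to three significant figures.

Shear plane L_v = 25 + 3·55 = 190 mm; A_gv = 190 × 10 = 1900 mm².
A_nv = (190 − 3.5·20) × 10 = 1200 mm².
A_nt = (30 − 0.5·20) × 10 = 200 mm².
0.6 F_u A_nv = 309.6 kN; 0.6 F_y A_gv = 342 kN → shear rupture governs the shear term.
R_n = 309.6 + 1.0 × 430 × 200 / 1000 = 395.6 kN.
Allowable strength R_n/Ω = 395.6 / 2 = 198 kN.

198 kN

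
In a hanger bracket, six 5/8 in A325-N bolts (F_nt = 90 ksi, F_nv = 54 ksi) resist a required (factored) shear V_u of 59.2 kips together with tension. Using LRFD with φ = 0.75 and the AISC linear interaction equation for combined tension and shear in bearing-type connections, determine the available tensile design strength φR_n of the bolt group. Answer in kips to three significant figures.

62.9 kips

A_b = π·0.625²/4 = 0.3068 in²; f_rv = 59.2 / (6 × 0.3068) = 32.16 ksi.
F'_nt = 1.3 F_nt − (F_nt / φF_nv) f_rv = 1.3·90 − (90/(0.75·54))·32.16 = 45.53 ksi, capped at F_nt → F'_nt = 45.53 ksi.
R_n = F'_nt · A_b · n = 45.53 × 0.3068 × 6 = 83.82 kips.
Design strength φR_n = 0.75 × 83.82 = 62.9 kips.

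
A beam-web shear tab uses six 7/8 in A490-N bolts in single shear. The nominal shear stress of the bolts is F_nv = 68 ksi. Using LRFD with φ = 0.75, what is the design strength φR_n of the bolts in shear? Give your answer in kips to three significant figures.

A_b = π × 0.875² / 4 = 0.6013 in².
R_n = F_nv · A_b · n · n_s = 68 × 0.6013 × 6 × 1 = 245.3 kips.
Design strength φR_n = 0.75 × 245.3 = 184 kips.

184 kips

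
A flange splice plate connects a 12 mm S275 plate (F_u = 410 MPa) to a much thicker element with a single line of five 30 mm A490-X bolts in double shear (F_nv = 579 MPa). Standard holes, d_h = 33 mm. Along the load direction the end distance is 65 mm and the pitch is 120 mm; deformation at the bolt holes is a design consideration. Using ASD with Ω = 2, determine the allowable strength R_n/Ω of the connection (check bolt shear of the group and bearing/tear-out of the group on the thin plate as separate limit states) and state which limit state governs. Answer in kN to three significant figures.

Bolt shear: A_b = π·30²/4 = 706.9 mm²; R_n = 579 × 706.9 × 5 × 2 / 1000 = 4093 kN → 4093 / 2 = 2050 kN.
Bearing (1.2 l_c t F_u ≤ 2.4 d t F_u): upper limit = 2.4·30·12·410 / 1000 = 354.2 kN.
  Edge l_c = 65 − 33/2 = 48.5 → r_n = 286.3 kN; interior l_c = 120 − 33 = 87 → r_n = 354.2 kN.
  R_n,bearing = 1·286.3 + 4·354.2 = 1703 kN → 1703 / 2 = 852 kN.
Bearing governs: 852 kN.

852 kN (bearing governs)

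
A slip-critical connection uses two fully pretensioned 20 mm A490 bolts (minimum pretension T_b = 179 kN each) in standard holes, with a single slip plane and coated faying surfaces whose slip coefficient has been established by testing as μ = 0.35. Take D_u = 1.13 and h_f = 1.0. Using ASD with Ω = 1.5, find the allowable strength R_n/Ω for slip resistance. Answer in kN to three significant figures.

94.4 kN

R_n = μ · D_u · h_f · T_b · n_s · n_b = 0.35 × 1.13 × 1.0 × 179 × 1 × 2 = 141.6 kN.
Allowable strength R_n/Ω = 141.6 / 1.5 = 94.4 kN.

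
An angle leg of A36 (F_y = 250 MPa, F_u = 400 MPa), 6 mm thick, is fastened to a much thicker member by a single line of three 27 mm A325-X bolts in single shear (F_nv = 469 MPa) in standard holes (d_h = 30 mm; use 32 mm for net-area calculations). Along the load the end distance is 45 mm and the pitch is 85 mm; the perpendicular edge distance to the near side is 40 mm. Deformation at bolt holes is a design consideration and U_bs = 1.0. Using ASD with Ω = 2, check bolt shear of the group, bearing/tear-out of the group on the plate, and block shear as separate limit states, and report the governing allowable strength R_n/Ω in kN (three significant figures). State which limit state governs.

126 kN (block shear governs)

Bolt shear: A_b = π·27²/4 = 572.6 mm²; R_n = 469 × 572.6 × 3 × 1 / 1000 = 805.6 kN → 805.6 / 2 = 403 kN.
Bearing: edge l_c = 30, r_n = 86.4 kN; interior l_c = 55, r_n = 155.5 kN; R_n = 86.4 + 2·155.5 = 397.4 kN → 199 kN.
Block shear: A_gv = 1290, A_nv = 810, A_nt = 144 mm²; R_n = min(0.6F_uA_nv, 0.6F_yA_gv) + U_bs·F_u·A_nt = 251.1 kN → 126 kN.
Block shear governs: 126 kN.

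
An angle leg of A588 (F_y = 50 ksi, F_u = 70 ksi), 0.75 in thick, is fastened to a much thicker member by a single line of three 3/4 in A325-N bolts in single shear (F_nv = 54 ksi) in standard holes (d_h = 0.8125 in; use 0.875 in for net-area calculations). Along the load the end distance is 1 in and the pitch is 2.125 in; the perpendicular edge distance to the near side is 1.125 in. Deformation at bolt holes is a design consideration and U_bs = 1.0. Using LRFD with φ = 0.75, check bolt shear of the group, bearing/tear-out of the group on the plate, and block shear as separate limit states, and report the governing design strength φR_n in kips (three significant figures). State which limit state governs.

53.7 kips (bolt shear governs)

Bolt shear: A_b = π·0.75²/4 = 0.4418 in²; R_n = 54 × 0.4418 × 3 × 1 = 71.57 kips → 0.75 × 71.57 = 53.7 kips.
Bearing: edge l_c = 0.5938, r_n = 37.41 kips; interior l_c = 1.312, r_n = 82.69 kips; R_n = 37.41 + 2·82.69 = 202.8 kips → 152 kips.
Block shear: A_gv = 3.938, A_nv = 2.297, A_nt = 0.5156 in²; R_n = min(0.6F_uA_nv, 0.6F_yA_gv) + U_bs·F_u·A_nt = 132.6 kips → 99.4 kips.
Bolt shear governs: 53.7 kips.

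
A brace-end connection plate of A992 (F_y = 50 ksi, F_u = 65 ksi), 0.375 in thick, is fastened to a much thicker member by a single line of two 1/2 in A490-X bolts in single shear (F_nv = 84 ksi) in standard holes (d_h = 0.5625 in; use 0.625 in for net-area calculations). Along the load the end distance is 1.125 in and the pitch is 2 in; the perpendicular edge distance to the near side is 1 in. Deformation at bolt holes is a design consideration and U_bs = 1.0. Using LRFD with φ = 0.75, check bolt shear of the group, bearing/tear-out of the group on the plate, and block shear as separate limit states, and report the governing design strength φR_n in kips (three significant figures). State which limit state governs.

Bolt shear: A_b = π·0.5²/4 = 0.1963 in²; R_n = 84 × 0.1963 × 2 × 1 = 32.99 kips → 0.75 × 32.99 = 24.7 kips.
Bearing: edge l_c = 0.8438, r_n = 24.68 kips; interior l_c = 1.438, r_n = 29.25 kips; R_n = 24.68 + 1·29.25 = 53.93 kips → 40.4 kips.
Block shear: A_gv = 1.172, A_nv = 0.8203, A_nt = 0.2578 in²; R_n = min(0.6F_uA_nv, 0.6F_yA_gv) + U_bs·F_u·A_nt = 48.75 kips → 36.6 kips.
Bolt shear governs: 24.7 kips.

24.7 kips (bolt shear governs)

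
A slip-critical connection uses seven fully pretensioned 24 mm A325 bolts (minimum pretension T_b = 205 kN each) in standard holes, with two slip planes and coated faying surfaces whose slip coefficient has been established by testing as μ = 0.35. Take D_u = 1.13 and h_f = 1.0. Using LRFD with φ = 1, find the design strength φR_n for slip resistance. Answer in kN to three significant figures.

1140 kN

R_n = μ · D_u · h_f · T_b · n_s · n_b = 0.35 × 1.13 × 1.0 × 205 × 2 × 7 = 1135 kN.
Design strength φR_n = 1 × 1135 = 1140 kN.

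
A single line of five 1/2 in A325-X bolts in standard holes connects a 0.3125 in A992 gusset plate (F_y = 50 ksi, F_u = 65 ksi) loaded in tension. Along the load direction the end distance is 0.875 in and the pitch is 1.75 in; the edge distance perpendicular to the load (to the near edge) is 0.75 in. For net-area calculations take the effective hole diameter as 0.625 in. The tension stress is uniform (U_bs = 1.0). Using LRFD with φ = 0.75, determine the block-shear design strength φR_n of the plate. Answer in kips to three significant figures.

Shear plane L_v = 0.875 + 4·1.75 = 7.875 in; A_gv = 7.875 × 0.3125 = 2.461 in².
A_nv = (7.875 − 4.5·0.625) × 0.3125 = 1.582 in².
A_nt = (0.75 − 0.5·0.625) × 0.3125 = 0.1367 in².
0.6 F_u A_nv = 61.7 kips; 0.6 F_y A_gv = 73.83 kips → shear rupture governs the shear term.
R_n = 61.7 + 1.0 × 65 × 0.1367 = 70.59 kips.
Design strength φR_n = 0.75 × 70.59 = 52.9 kips.

52.9 kips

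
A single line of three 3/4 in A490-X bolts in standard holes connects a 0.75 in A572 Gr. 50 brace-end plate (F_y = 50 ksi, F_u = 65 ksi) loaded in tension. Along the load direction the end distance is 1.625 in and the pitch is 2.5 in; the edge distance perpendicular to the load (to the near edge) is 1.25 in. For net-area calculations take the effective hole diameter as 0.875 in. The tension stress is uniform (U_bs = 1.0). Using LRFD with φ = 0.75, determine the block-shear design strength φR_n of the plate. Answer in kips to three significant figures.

Shear plane L_v = 1.625 + 2·2.5 = 6.625 in; A_gv = 6.625 × 0.75 = 4.969 in².
A_nv = (6.625 − 2.5·0.875) × 0.75 = 3.328 in².
A_nt = (1.25 − 0.5·0.875) × 0.75 = 0.6094 in².
0.6 F_u A_nv = 129.8 kips; 0.6 F_y A_gv = 149.1 kips → shear rupture governs the shear term.
R_n = 129.8 + 1.0 × 65 × 0.6094 = 169.4 kips.
Design strength φR_n = 0.75 × 169.4 = 127 kips.

127 kips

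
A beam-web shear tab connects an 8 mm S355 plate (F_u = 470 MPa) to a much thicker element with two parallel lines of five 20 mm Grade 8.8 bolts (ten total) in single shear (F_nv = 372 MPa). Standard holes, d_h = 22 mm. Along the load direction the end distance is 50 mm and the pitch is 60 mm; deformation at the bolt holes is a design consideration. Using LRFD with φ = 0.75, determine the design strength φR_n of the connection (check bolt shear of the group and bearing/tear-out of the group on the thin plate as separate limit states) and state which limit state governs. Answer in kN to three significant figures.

Bolt shear: A_b = π·20²/4 = 314.2 mm²; R_n = 372 × 314.2 × 10 × 1 / 1000 = 1169 kN → 0.75 × 1169 = 877 kN.
Bearing (1.2 l_c t F_u ≤ 2.4 d t F_u): upper limit = 2.4·20·8·470 / 1000 = 180.5 kN.
  Edge l_c = 50 − 22/2 = 39 → r_n = 176 kN; interior l_c = 60 − 22 = 38 → r_n = 171.5 kN.
  R_n,bearing = 2·176 + 8·171.5 = 1724 kN → 0.75 × 1724 = 1290 kN.
Bolt shear governs: 877 kN.

877 kN (bolt shear governs)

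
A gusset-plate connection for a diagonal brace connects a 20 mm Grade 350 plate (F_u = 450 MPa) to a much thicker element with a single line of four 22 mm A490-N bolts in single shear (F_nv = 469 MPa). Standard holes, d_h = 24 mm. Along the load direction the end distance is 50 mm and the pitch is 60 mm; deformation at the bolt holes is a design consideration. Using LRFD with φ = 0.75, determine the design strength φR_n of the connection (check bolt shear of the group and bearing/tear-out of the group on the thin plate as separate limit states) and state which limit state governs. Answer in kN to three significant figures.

535 kN (bolt shear governs)

Bolt shear: A_b = π·22²/4 = 380.1 mm²; R_n = 469 × 380.1 × 4 × 1 / 1000 = 713.1 kN → 0.75 × 713.1 = 535 kN.
Bearing (1.2 l_c t F_u ≤ 2.4 d t F_u): upper limit = 2.4·22·20·450 / 1000 = 475.2 kN.
  Edge l_c = 50 − 24/2 = 38 → r_n = 410.4 kN; interior l_c = 60 − 24 = 36 → r_n = 388.8 kN.
  R_n,bearing = 1·410.4 + 3·388.8 = 1577 kN → 0.75 × 1577 = 1180 kN.
Bolt shear governs: 535 kN.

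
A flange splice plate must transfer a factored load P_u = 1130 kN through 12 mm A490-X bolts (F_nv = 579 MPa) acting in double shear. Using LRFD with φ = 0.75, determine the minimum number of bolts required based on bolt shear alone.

A_b = π·12²/4 = 113.1 mm².
Per-bolt design strength φR_n = 0.75 × 579 × 113.1 × 2 / 1000 = 98.23 kN.
n ≥ 1130 / 98.23 = 11.5 → use 12 bolts.

12 bolts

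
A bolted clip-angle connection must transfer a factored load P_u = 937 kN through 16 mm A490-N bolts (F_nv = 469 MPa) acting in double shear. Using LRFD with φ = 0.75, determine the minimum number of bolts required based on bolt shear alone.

A_b = π·16²/4 = 201.1 mm².
Per-bolt design strength φR_n = 0.75 × 469 × 201.1 × 2 / 1000 = 141.4 kN.
n ≥ 937 / 141.4 = 6.624 → use 7 bolts.

7 bolts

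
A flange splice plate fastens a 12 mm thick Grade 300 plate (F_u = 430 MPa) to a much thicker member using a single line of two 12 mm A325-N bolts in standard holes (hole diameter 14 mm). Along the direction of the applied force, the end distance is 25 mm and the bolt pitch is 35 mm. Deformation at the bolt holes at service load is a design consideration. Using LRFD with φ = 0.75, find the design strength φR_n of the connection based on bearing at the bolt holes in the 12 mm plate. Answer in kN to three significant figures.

Per bolt r_n = 1.2 l_c t F_u ≤ 2.4 d t F_u; upper limit = 2.4 × 12 × 12 × 430 / 1000 = 148.6 kN.
Edge bolt: l_c = 25 − 14/2 = 18 mm → 1.2 × 18 × 12 × 430 / 1000 = 111.5 → r_n = 111.5 kN.
Interior bolts: l_c = 35 − 14 = 21 mm → 1.2 × 21 × 12 × 430 / 1000 = 130 → r_n = 130 kN.
R_n = 1 × 111.5 + 1 × 130 = 241.5 kN.
Design strength φR_n = 0.75 × 241.5 = 181 kN.

181 kN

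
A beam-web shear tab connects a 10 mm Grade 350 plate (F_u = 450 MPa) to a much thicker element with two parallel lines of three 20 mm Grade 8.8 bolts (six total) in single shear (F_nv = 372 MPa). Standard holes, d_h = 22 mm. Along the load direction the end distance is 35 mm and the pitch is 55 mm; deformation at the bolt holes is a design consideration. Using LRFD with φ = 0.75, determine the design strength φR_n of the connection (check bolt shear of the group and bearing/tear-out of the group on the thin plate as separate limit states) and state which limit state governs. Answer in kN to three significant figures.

526 kN (bolt shear governs)

Bolt shear: A_b = π·20²/4 = 314.2 mm²; R_n = 372 × 314.2 × 6 × 1 / 1000 = 701.2 kN → 0.75 × 701.2 = 526 kN.
Bearing (1.2 l_c t F_u ≤ 2.4 d t F_u): upper limit = 2.4·20·10·450 / 1000 = 216 kN.
  Edge l_c = 35 − 22/2 = 24 → r_n = 129.6 kN; interior l_c = 55 − 22 = 33 → r_n = 178.2 kN.
  R_n,bearing = 2·129.6 + 4·178.2 = 972 kN → 0.75 × 972 = 729 kN.
Bolt shear governs: 526 kN.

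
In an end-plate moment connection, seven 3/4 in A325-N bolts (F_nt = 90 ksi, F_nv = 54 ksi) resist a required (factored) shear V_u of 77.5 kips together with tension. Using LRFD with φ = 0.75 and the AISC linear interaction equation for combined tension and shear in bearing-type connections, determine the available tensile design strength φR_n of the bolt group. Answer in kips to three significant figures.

142 kips

A_b = π·0.75²/4 = 0.4418 in²; f_rv = 77.5 / (7 × 0.4418) = 25.06 ksi.
F'_nt = 1.3 F_nt − (F_nt / φF_nv) f_rv = 1.3·90 − (90/(0.75·54))·25.06 = 61.31 ksi, capped at F_nt → F'_nt = 61.31 ksi.
R_n = F'_nt · A_b · n = 61.31 × 0.4418 × 7 = 189.6 kips.
Design strength φR_n = 0.75 × 189.6 = 142 kips.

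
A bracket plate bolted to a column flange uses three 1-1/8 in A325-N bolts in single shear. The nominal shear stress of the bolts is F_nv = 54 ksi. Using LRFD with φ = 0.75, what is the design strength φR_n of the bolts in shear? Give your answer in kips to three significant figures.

A_b = π × 1.125² / 4 = 0.994 in².
R_n = F_nv · A_b · n · n_s = 54 × 0.994 × 3 × 1 = 161 kips.
Design strength φR_n = 0.75 × 161 = 121 kips.

121 kips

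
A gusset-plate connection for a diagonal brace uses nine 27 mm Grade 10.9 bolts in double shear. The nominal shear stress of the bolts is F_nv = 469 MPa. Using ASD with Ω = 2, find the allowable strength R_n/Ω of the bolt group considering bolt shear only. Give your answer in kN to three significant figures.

A_b = π × 27² / 4 = 572.6 mm².
R_n = F_nv · A_b · n · n_s = 469 × 572.6 × 9 × 2 / 1000 = 4834 kN.
Allowable strength R_n/Ω = 4834 / 2 = 2420 kN.

2420 kN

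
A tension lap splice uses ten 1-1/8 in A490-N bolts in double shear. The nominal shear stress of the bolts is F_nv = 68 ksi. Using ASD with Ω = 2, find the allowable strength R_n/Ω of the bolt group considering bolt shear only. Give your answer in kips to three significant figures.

676 kips

A_b = π × 1.125² / 4 = 0.994 in².
R_n = F_nv · A_b · n · n_s = 68 × 0.994 × 10 × 2 = 1352 kips.
Allowable strength R_n/Ω = 1352 / 2 = 676 kips.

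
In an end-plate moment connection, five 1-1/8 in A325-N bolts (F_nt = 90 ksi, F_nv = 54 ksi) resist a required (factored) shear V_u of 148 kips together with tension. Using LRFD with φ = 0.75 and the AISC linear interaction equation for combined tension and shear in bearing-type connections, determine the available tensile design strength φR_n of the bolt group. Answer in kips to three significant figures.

189 kips

A_b = π·1.125²/4 = 0.994 in²; f_rv = 148 / (5 × 0.994) = 29.78 ksi.
F'_nt = 1.3 F_nt − (F_nt / φF_nv) f_rv = 1.3·90 − (90/(0.75·54))·29.78 = 50.83 ksi, capped at F_nt → F'_nt = 50.83 ksi.
R_n = F'_nt · A_b · n = 50.83 × 0.994 × 5 = 252.6 kips.
Design strength φR_n = 0.75 × 252.6 = 189 kips.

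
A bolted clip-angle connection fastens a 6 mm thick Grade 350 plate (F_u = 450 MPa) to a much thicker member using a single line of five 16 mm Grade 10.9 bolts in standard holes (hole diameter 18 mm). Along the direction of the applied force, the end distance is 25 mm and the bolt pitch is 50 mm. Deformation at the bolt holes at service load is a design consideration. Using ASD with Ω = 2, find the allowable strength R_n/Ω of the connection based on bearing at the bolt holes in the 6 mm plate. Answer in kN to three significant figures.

233 kN

Per bolt r_n = 1.2 l_c t F_u ≤ 2.4 d t F_u; upper limit = 2.4 × 16 × 6 × 450 / 1000 = 103.7 kN.
Edge bolt: l_c = 25 − 18/2 = 16 mm → 1.2 × 16 × 6 × 450 / 1000 = 51.84 → r_n = 51.84 kN.
Interior bolts: l_c = 50 − 18 = 32 mm → 1.2 × 32 × 6 × 450 / 1000 = 103.7 → r_n = 103.7 kN.
R_n = 1 × 51.84 + 4 × 103.7 = 466.6 kN.
Allowable strength R_n/Ω = 466.6 / 2 = 233 kN.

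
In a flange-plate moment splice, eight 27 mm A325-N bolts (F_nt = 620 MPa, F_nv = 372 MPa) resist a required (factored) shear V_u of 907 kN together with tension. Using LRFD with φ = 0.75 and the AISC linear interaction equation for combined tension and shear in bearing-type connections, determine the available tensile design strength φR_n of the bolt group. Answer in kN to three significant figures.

1260 kN

A_b = π·27²/4 = 572.6 mm²; f_rv = 907 × 1000 / (8 × 572.6) = 198 MPa.
F'_nt = 1.3 F_nt − (F_nt / φF_nv) f_rv = 1.3·620 − (620/(0.75·372))·198 = 366 MPa, capped at F_nt → F'_nt = 366 MPa.
R_n = F'_nt · A_b · n = 366 × 572.6 × 8 / 1000 = 1676 kN.
Design strength φR_n = 0.75 × 1676 = 1260 kN.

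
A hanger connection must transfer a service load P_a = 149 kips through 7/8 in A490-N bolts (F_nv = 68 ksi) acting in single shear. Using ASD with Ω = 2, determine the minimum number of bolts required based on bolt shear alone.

A_b = π·0.875²/4 = 0.6013 in².
Per-bolt allowable strength R_n/Ω = 68 × 0.6013 × 1 / 2 = 20.44 kips.
n ≥ 149 / 20.44 = 7.288 → use 8 bolts.

8 bolts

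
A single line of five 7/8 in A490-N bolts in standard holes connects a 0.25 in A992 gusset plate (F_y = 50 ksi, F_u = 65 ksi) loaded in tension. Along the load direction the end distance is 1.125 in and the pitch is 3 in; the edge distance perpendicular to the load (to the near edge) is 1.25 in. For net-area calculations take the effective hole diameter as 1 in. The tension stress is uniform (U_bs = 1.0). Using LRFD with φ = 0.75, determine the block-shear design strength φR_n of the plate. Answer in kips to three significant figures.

72.2 kips

Shear plane L_v = 1.125 + 4·3 = 13.12 in; A_gv = 13.12 × 0.25 = 3.281 in².
A_nv = (13.12 − 4.5·1) × 0.25 = 2.156 in².
A_nt = (1.25 − 0.5·1) × 0.25 = 0.1875 in².
0.6 F_u A_nv = 84.09 kips; 0.6 F_y A_gv = 98.44 kips → shear rupture governs the shear term.
R_n = 84.09 + 1.0 × 65 × 0.1875 = 96.28 kips.
Design strength φR_n = 0.75 × 96.28 = 72.2 kips.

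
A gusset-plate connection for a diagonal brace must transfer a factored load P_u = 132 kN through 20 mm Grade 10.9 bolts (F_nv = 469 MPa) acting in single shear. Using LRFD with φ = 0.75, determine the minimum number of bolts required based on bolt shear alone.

2 bolts

A_b = π·20²/4 = 314.2 mm².
Per-bolt design strength φR_n = 0.75 × 469 × 314.2 × 1 / 1000 = 110.5 kN.
n ≥ 132 / 110.5 = 1.195 → use 2 bolts.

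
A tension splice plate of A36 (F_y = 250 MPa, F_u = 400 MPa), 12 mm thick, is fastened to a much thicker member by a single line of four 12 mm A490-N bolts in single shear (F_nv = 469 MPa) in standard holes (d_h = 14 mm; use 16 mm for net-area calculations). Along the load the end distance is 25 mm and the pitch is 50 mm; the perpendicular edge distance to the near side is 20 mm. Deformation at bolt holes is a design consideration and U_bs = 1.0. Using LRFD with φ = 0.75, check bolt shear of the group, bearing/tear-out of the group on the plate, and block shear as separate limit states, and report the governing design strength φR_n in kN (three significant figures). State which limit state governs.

159 kN (bolt shear governs)

Bolt shear: A_b = π·12²/4 = 113.1 mm²; R_n = 469 × 113.1 × 4 × 1 / 1000 = 212.2 kN → 0.75 × 212.2 = 159 kN.
Bearing: edge l_c = 18, r_n = 103.7 kN; interior l_c = 36, r_n = 138.2 kN; R_n = 103.7 + 3·138.2 = 518.4 kN → 389 kN.
Block shear: A_gv = 2100, A_nv = 1428, A_nt = 144 mm²; R_n = min(0.6F_uA_nv, 0.6F_yA_gv) + U_bs·F_u·A_nt = 372.6 kN → 279 kN.
Bolt shear governs: 159 kN.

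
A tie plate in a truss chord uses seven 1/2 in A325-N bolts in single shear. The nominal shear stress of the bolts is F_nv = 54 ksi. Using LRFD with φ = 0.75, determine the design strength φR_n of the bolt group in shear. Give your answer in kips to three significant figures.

A_b = π × 0.5² / 4 = 0.1963 in².
R_n = F_nv · A_b · n · n_s = 54 × 0.1963 × 7 × 1 = 74.22 kips.
Design strength φR_n = 0.75 × 74.22 = 55.7 kips.

55.7 kips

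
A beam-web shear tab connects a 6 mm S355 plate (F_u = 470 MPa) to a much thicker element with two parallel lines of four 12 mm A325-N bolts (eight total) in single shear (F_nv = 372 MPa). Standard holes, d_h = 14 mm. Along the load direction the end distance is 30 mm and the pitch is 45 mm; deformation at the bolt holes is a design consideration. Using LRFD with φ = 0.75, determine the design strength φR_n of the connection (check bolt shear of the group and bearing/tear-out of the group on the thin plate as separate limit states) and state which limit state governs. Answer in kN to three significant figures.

Bolt shear: A_b = π·12²/4 = 113.1 mm²; R_n = 372 × 113.1 × 8 × 1 / 1000 = 336.6 kN → 0.75 × 336.6 = 252 kN.
Bearing (1.2 l_c t F_u ≤ 2.4 d t F_u): upper limit = 2.4·12·6·470 / 1000 = 81.22 kN.
  Edge l_c = 30 − 14/2 = 23 → r_n = 77.83 kN; interior l_c = 45 − 14 = 31 → r_n = 81.22 kN.
  R_n,bearing = 2·77.83 + 6·81.22 = 643 kN → 0.75 × 643 = 482 kN.
Bolt shear governs: 252 kN.

252 kN (bolt shear governs)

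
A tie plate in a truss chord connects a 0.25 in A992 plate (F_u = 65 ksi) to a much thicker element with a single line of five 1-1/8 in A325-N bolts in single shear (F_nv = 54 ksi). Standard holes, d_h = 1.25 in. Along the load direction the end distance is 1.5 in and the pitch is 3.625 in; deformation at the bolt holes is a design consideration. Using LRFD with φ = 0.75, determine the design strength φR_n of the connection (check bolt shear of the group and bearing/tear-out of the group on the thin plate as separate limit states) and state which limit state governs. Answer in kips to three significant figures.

144 kips (bearing governs)

Bolt shear: A_b = π·1.125²/4 = 0.994 in²; R_n = 54 × 0.994 × 5 × 1 = 268.4 kips → 0.75 × 268.4 = 201 kips.
Bearing (1.2 l_c t F_u ≤ 2.4 d t F_u): upper limit = 2.4·1.125·0.25·65 = 43.87 kips.
  Edge l_c = 1.5 − 1.25/2 = 0.875 → r_n = 17.06 kips; interior l_c = 3.625 − 1.25 = 2.375 → r_n = 43.87 kips.
  R_n,bearing = 1·17.06 + 4·43.87 = 192.6 kips → 0.75 × 192.6 = 144 kips.
Bearing governs: 144 kips.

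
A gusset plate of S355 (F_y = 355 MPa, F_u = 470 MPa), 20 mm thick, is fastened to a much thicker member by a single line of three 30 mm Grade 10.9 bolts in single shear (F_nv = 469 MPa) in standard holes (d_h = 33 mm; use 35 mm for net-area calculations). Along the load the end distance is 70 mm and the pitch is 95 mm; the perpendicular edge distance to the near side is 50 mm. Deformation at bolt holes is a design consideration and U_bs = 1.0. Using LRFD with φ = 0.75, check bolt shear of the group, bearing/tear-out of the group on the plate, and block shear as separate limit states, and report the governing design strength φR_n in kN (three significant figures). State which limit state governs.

Bolt shear: A_b = π·30²/4 = 706.9 mm²; R_n = 469 × 706.9 × 3 × 1 / 1000 = 994.5 kN → 0.75 × 994.5 = 746 kN.
Bearing: edge l_c = 53.5, r_n = 603.5 kN; interior l_c = 62, r_n = 676.8 kN; R_n = 603.5 + 2·676.8 = 1957 kN → 1470 kN.
Block shear: A_gv = 5200, A_nv = 3450, A_nt = 650 mm²; R_n = min(0.6F_uA_nv, 0.6F_yA_gv) + U_bs·F_u·A_nt = 1278 kN → 959 kN.
Bolt shear governs: 746 kN.

746 kN (bolt shear governs)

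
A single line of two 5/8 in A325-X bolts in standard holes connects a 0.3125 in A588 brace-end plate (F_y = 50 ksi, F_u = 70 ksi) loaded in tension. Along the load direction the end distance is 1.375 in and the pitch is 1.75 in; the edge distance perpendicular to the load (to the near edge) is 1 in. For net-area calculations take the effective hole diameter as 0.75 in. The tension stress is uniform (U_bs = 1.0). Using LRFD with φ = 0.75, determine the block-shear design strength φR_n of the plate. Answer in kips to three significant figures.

29.9 kips

Shear plane L_v = 1.375 + 1·1.75 = 3.125 in; A_gv = 3.125 × 0.3125 = 0.9766 in².
A_nv = (3.125 − 1.5·0.75) × 0.3125 = 0.625 in².
A_nt = (1 − 0.5·0.75) × 0.3125 = 0.1953 in².
0.6 F_u A_nv = 26.25 kips; 0.6 F_y A_gv = 29.3 kips → shear rupture governs the shear term.
R_n = 26.25 + 1.0 × 70 × 0.1953 = 39.92 kips.
Design strength φR_n = 0.75 × 39.92 = 29.9 kips.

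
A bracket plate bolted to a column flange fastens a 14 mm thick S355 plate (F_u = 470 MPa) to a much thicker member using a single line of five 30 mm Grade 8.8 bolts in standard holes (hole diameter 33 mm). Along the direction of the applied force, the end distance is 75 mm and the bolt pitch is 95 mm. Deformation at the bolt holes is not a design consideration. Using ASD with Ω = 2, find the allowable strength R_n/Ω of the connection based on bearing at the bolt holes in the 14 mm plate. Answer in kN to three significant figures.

1470 kN

Per bolt r_n = 1.5 l_c t F_u ≤ 3.0 d t F_u; upper limit = 3.0 × 30 × 14 × 470 / 1000 = 592.2 kN.
Edge bolt: l_c = 75 − 33/2 = 58.5 mm → 1.5 × 58.5 × 14 × 470 / 1000 = 577.4 → r_n = 577.4 kN.
Interior bolts: l_c = 95 − 33 = 62 mm → 1.5 × 62 × 14 × 470 / 1000 = 611.9 → r_n = 592.2 kN.
R_n = 1 × 577.4 + 4 × 592.2 = 2946 kN.
Allowable strength R_n/Ω = 2946 / 2 = 1470 kN.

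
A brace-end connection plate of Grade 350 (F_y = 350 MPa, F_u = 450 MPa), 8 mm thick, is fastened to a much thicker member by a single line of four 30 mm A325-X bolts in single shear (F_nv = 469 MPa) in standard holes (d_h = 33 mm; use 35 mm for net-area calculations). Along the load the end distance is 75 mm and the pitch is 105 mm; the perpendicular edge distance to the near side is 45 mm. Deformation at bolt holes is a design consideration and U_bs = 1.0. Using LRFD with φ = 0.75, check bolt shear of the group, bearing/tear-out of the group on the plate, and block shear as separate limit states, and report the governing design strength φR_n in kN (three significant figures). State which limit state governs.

508 kN (block shear governs)

Bolt shear: A_b = π·30²/4 = 706.9 mm²; R_n = 469 × 706.9 × 4 × 1 / 1000 = 1326 kN → 0.75 × 1326 = 995 kN.
Bearing: edge l_c = 58.5, r_n = 252.7 kN; interior l_c = 72, r_n = 259.2 kN; R_n = 252.7 + 3·259.2 = 1030 kN → 773 kN.
Block shear: A_gv = 3120, A_nv = 2140, A_nt = 220 mm²; R_n = min(0.6F_uA_nv, 0.6F_yA_gv) + U_bs·F_u·A_nt = 676.8 kN → 508 kN.
Block shear governs: 508 kN.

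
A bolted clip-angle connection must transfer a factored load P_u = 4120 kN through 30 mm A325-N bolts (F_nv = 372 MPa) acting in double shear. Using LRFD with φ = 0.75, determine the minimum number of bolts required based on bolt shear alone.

A_b = π·30²/4 = 706.9 mm².
Per-bolt design strength φR_n = 0.75 × 372 × 706.9 × 2 / 1000 = 394.4 kN.
n ≥ 4120 / 394.4 = 10.45 → use 11 bolts.

11 bolts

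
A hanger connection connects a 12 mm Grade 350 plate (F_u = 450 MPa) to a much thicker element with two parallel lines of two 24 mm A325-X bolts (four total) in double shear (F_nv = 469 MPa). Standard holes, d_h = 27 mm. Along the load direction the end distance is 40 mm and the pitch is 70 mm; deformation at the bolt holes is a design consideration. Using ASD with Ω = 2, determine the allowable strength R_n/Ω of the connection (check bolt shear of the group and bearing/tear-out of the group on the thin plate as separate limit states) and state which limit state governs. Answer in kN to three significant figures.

450 kN (bearing governs)

Bolt shear: A_b = π·24²/4 = 452.4 mm²; R_n = 469 × 452.4 × 4 × 2 / 1000 = 1697 kN → 1697 / 2 = 849 kN.
Bearing (1.2 l_c t F_u ≤ 2.4 d t F_u): upper limit = 2.4·24·12·450 / 1000 = 311 kN.
  Edge l_c = 40 − 27/2 = 26.5 → r_n = 171.7 kN; interior l_c = 70 − 27 = 43 → r_n = 278.6 kN.
  R_n,bearing = 2·171.7 + 2·278.6 = 900.7 kN → 900.7 / 2 = 450 kN.
Bearing governs: 450 kN.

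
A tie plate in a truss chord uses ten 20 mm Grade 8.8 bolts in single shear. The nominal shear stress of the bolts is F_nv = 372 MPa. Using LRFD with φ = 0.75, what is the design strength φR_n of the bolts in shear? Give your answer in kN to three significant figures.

A_b = π × 20² / 4 = 314.2 mm².
R_n = F_nv · A_b · n · n_s = 372 × 314.2 × 10 × 1 / 1000 = 1169 kN.
Design strength φR_n = 0.75 × 1169 = 877 kN.

877 kN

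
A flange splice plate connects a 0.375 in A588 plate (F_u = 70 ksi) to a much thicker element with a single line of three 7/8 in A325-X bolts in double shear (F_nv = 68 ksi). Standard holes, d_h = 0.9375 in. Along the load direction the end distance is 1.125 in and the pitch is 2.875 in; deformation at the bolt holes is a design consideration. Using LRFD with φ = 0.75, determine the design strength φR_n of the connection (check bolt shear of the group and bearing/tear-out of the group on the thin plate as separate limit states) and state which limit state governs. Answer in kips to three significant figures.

98.2 kips (bearing governs)

Bolt shear: A_b = π·0.875²/4 = 0.6013 in²; R_n = 68 × 0.6013 × 3 × 2 = 245.3 kips → 0.75 × 245.3 = 184 kips.
Bearing (1.2 l_c t F_u ≤ 2.4 d t F_u): upper limit = 2.4·0.875·0.375·70 = 55.13 kips.
  Edge l_c = 1.125 − 0.9375/2 = 0.6562 → r_n = 20.67 kips; interior l_c = 2.875 − 0.9375 = 1.938 → r_n = 55.13 kips.
  R_n,bearing = 1·20.67 + 2·55.13 = 130.9 kips → 0.75 × 130.9 = 98.2 kips.
Bearing governs: 98.2 kips.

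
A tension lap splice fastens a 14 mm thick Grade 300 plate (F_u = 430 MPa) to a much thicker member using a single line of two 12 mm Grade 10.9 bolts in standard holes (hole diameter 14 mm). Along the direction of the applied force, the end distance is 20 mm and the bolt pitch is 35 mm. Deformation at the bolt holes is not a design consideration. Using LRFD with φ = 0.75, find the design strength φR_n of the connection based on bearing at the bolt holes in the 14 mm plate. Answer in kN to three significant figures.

230 kN

Per bolt r_n = 1.5 l_c t F_u ≤ 3.0 d t F_u; upper limit = 3.0 × 12 × 14 × 430 / 1000 = 216.7 kN.
Edge bolt: l_c = 20 − 14/2 = 13 mm → 1.5 × 13 × 14 × 430 / 1000 = 117.4 → r_n = 117.4 kN.
Interior bolts: l_c = 35 − 14 = 21 mm → 1.5 × 21 × 14 × 430 / 1000 = 189.6 → r_n = 189.6 kN.
R_n = 1 × 117.4 + 1 × 189.6 = 307 kN.
Design strength φR_n = 0.75 × 307 = 230 kN.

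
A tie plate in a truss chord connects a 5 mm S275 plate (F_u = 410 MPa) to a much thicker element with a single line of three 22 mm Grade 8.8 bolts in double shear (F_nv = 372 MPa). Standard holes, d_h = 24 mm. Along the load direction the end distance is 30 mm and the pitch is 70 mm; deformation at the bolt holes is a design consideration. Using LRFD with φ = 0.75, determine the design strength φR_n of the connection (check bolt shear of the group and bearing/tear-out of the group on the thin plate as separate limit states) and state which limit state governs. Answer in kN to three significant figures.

Bolt shear: A_b = π·22²/4 = 380.1 mm²; R_n = 372 × 380.1 × 3 × 2 / 1000 = 848.5 kN → 0.75 × 848.5 = 636 kN.
Bearing (1.2 l_c t F_u ≤ 2.4 d t F_u): upper limit = 2.4·22·5·410 / 1000 = 108.2 kN.
  Edge l_c = 30 − 24/2 = 18 → r_n = 44.28 kN; interior l_c = 70 − 24 = 46 → r_n = 108.2 kN.
  R_n,bearing = 1·44.28 + 2·108.2 = 260.8 kN → 0.75 × 260.8 = 196 kN.
Bearing governs: 196 kN.

196 kN (bearing governs)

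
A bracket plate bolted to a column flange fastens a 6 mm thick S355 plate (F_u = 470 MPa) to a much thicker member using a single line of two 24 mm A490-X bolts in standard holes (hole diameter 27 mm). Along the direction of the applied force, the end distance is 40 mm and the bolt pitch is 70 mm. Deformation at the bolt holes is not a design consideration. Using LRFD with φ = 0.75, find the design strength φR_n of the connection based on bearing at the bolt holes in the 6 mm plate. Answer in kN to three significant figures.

Per bolt r_n = 1.5 l_c t F_u ≤ 3.0 d t F_u; upper limit = 3.0 × 24 × 6 × 470 / 1000 = 203 kN.
Edge bolt: l_c = 40 − 27/2 = 26.5 mm → 1.5 × 26.5 × 6 × 470 / 1000 = 112.1 → r_n = 112.1 kN.
Interior bolts: l_c = 70 − 27 = 43 mm → 1.5 × 43 × 6 × 470 / 1000 = 181.9 → r_n = 181.9 kN.
R_n = 1 × 112.1 + 1 × 181.9 = 294 kN.
Design strength φR_n = 0.75 × 294 = 220 kN.

220 kN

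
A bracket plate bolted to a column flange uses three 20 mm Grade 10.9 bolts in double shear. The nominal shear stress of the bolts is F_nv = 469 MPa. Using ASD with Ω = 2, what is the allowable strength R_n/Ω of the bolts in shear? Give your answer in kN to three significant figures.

A_b = π × 20² / 4 = 314.2 mm².
R_n = F_nv · A_b · n · n_s = 469 × 314.2 × 3 × 2 / 1000 = 884 kN.
Allowable strength R_n/Ω = 884 / 2 = 442 kN.

442 kN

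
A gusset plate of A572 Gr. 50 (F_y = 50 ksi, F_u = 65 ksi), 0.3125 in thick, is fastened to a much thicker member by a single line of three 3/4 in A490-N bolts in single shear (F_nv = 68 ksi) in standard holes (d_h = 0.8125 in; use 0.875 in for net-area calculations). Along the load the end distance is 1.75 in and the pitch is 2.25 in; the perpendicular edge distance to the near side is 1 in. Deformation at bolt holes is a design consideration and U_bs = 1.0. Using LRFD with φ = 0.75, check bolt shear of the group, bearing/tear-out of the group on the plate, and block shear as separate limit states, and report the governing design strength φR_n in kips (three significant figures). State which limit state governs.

45.7 kips (block shear governs)

Bolt shear: A_b = π·0.75²/4 = 0.4418 in²; R_n = 68 × 0.4418 × 3 × 1 = 90.12 kips → 0.75 × 90.12 = 67.6 kips.
Bearing: edge l_c = 1.344, r_n = 32.75 kips; interior l_c = 1.438, r_n = 35.04 kips; R_n = 32.75 + 2·35.04 = 102.8 kips → 77.1 kips.
Block shear: A_gv = 1.953, A_nv = 1.27, A_nt = 0.1758 in²; R_n = min(0.6F_uA_nv, 0.6F_yA_gv) + U_bs·F_u·A_nt = 60.94 kips → 45.7 kips.
Block shear governs: 45.7 kips.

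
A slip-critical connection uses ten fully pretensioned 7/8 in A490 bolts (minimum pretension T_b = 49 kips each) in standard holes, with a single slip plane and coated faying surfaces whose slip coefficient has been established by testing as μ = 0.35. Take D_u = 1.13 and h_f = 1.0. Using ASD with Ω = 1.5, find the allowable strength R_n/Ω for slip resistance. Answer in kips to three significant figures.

R_n = μ · D_u · h_f · T_b · n_s · n_b = 0.35 × 1.13 × 1.0 × 49 × 1 × 10 = 193.8 kips.
Allowable strength R_n/Ω = 193.8 / 1.5 = 129 kips.

129 kips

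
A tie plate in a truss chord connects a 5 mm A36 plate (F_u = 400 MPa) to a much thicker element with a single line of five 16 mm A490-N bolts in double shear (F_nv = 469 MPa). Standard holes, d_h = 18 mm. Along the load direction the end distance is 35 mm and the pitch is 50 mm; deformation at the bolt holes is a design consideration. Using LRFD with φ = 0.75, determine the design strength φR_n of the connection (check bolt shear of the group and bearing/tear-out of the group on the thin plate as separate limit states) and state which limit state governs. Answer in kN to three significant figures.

Bolt shear: A_b = π·16²/4 = 201.1 mm²; R_n = 469 × 201.1 × 5 × 2 / 1000 = 943 kN → 0.75 × 943 = 707 kN.
Bearing (1.2 l_c t F_u ≤ 2.4 d t F_u): upper limit = 2.4·16·5·400 / 1000 = 76.8 kN.
  Edge l_c = 35 − 18/2 = 26 → r_n = 62.4 kN; interior l_c = 50 − 18 = 32 → r_n = 76.8 kN.
  R_n,bearing = 1·62.4 + 4·76.8 = 369.6 kN → 0.75 × 369.6 = 277 kN.
Bearing governs: 277 kN.

277 kN (bearing governs)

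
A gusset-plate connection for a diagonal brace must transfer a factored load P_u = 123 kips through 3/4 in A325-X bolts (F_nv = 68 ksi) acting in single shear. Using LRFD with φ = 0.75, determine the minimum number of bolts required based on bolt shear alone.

6 bolts

A_b = π·0.75²/4 = 0.4418 in².
Per-bolt design strength φR_n = 0.75 × 68 × 0.4418 × 1 = 22.53 kips.
n ≥ 123 / 22.53 = 5.459 → use 6 bolts.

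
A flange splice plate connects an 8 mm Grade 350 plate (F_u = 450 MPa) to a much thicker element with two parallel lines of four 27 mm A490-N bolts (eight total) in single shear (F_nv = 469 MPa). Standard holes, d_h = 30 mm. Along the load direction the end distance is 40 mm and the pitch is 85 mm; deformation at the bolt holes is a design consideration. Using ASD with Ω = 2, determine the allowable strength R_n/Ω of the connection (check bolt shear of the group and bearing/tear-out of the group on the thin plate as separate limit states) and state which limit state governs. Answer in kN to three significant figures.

808 kN (bearing governs)

Bolt shear: A_b = π·27²/4 = 572.6 mm²; R_n = 469 × 572.6 × 8 × 1 / 1000 = 2148 kN → 2148 / 2 = 1070 kN.
Bearing (1.2 l_c t F_u ≤ 2.4 d t F_u): upper limit = 2.4·27·8·450 / 1000 = 233.3 kN.
  Edge l_c = 40 − 30/2 = 25 → r_n = 108 kN; interior l_c = 85 − 30 = 55 → r_n = 233.3 kN.
  R_n,bearing = 2·108 + 6·233.3 = 1616 kN → 1616 / 2 = 808 kN.
Bearing governs: 808 kN.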